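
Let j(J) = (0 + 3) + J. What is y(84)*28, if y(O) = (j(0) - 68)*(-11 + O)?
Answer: -132860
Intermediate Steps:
j(J) = 3 + J
y(O) = 715 - 65*O (y(O) = ((3 + 0) - 68)*(-11 + O) = (3 - 68)*(-11 + O) = -65*(-11 + O) = 715 - 65*O)
y(84)*28 = (715 - 65*84)*28 = (715 - 5460)*28 = -4745*28 = -132860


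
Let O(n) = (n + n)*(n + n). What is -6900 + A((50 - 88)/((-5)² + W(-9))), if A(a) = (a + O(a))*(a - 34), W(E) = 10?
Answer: -301297188/42875 ≈ -7027.3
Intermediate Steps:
O(n) = 4*n² (O(n) = (2*n)*(2*n) = 4*n²)
A(a) = (-34 + a)*(a + 4*a²) (A(a) = (a + 4*a²)*(a - 34) = (a + 4*a²)*(-34 + a) = (-34 + a)*(a + 4*a²))
-6900 + A((50 - 88)/((-5)² + W(-9))) = -6900 + ((50 - 88)/((-5)² + 10))*(-34 - 135*(50 - 88)/((-5)² + 10) + 4*((50 - 88)/((-5)² + 10))²) = -6900 + (-38/(25 + 10))*(-34 - (-5130)/(25 + 10) + 4*(-38/(25 + 10))²) = -6900 + (-38/35)*(-34 - (-5130)/35 + 4*(-38/35)²) = -6900 + (-38*1/35)*(-34 - (-5130)/35 + 4*(-38*1/35)²) = -6900 - 38*(-34 - 135*(-38/35) + 4*(-38/35)²)/35 = -6900 - 38*(-34 + 1026/7 + 4*(1444/1225))/35 = -6900 - 38*(-34 + 1026/7 + 5776/1225)/35 = -6900 - 38/35*143676/1225 = -6900 - 5459688/42875 = -301297188/42875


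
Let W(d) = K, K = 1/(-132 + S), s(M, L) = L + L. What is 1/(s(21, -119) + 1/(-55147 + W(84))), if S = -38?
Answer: -9374991/2231248028 ≈ -0.0042017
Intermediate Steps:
s(M, L) = 2*L
K = -1/170 (K = 1/(-132 - 38) = 1/(-170) = -1/170 ≈ -0.0058824)
W(d) = -1/170
1/(s(21, -119) + 1/(-55147 + W(84))) = 1/(2*(-119) + 1/(-55147 - 1/170)) = 1/(-238 + 1/(-9374991/170)) = 1/(-238 - 170/9374991) = 1/(-2231248028/9374991) = -9374991/2231248028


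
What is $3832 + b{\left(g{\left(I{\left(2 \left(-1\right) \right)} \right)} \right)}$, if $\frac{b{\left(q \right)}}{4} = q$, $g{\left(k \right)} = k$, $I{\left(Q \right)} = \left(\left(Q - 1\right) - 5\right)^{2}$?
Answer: $4088$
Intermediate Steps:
$I{\left(Q \right)} = \left(-6 + Q\right)^{2}$ ($I{\left(Q \right)} = \left(\left(-1 + Q\right) - 5\right)^{2} = \left(-6 + Q\right)^{2}$)
$b{\left(q \right)} = 4 q$
$3832 + b{\left(g{\left(I{\left(2 \left(-1\right) \right)} \right)} \right)} = 3832 + 4 \left(-6 + 2 \left(-1\right)\right)^{2} = 3832 + 4 \left(-6 - 2\right)^{2} = 3832 + 4 \left(-8\right)^{2} = 3832 + 4 \cdot 64 = 3832 + 256 = 4088$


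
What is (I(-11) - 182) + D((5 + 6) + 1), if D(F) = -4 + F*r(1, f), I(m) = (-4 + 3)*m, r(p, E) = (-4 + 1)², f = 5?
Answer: -67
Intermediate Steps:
r(p, E) = 9 (r(p, E) = (-3)² = 9)
I(m) = -m
D(F) = -4 + 9*F (D(F) = -4 + F*9 = -4 + 9*F)
(I(-11) - 182) + D((5 + 6) + 1) = (-1*(-11) - 182) + (-4 + 9*((5 + 6) + 1)) = (11 - 182) + (-4 + 9*(11 + 1)) = -171 + (-4 + 9*12) = -171 + (-4 + 108) = -171 + 104 = -67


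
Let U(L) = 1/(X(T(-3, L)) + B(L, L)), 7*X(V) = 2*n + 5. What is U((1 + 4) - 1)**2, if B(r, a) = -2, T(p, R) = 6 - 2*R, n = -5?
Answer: 49/361 ≈ 0.13573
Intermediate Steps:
X(V) = -5/7 (X(V) = (2*(-5) + 5)/7 = (-10 + 5)/7 = (1/7)*(-5) = -5/7)
U(L) = -7/19 (U(L) = 1/(-5/7 - 2) = 1/(-19/7) = -7/19)
U((1 + 4) - 1)**2 = (-7/19)**2 = 49/361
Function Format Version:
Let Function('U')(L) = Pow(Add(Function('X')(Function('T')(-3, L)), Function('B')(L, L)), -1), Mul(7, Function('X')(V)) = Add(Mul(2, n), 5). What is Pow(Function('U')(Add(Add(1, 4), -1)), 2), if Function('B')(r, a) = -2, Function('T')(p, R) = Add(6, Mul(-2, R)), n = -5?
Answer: Rational(49, 361) ≈ 0.13573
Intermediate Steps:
Function('X')(V) = Rational(-5, 7) (Function('X')(V) = Mul(Rational(1, 7), Add(Mul(2, -5), 5)) = Mul(Rational(1, 7), Add(-10, 5)) = Mul(Rational(1, 7), -5) = Rational(-5, 7))
Function('U')(L) = Rational(-7, 19) (Function('U')(L) = Pow(Add(Rational(-5, 7), -2), -1) = Pow(Rational(-19, 7), -1) = Rational(-7, 19))
Pow(Function('U')(Add(Add(1, 4), -1)), 2) = Pow(Rational(-7, 19), 2) = Rational(49, 361)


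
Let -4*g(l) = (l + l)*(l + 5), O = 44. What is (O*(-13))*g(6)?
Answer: 18876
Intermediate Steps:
g(l) = -l*(5 + l)/2 (g(l) = -(l + l)*(l + 5)/4 = -2*l*(5 + l)/4 = -l*(5 + l)/2)
(O*(-13))*g(6) = (44*(-13))*(-½*6*(5 + 6)) = -(-286)*6*11 = -572*(-33) = 18876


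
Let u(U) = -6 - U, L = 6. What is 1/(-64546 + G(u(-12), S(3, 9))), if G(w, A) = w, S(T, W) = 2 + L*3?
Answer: -1/64540 ≈ -1.5494e-5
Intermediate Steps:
S(T, W) = 20 (S(T, W) = 2 + 6*3 = 2 + 18 = 20)
1/(-64546 + G(u(-12), S(3, 9))) = 1/(-64546 + (-6 - 1*(-12))) = 1/(-64546 + (-6 + 12)) = 1/(-64546 + 6) = 1/(-64540) = -1/64540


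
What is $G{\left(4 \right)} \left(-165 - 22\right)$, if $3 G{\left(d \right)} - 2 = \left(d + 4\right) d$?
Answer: $- \frac{6358}{3} \approx -2119.3$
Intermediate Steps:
$G{\left(d \right)} = \frac{2}{3} + \frac{d \left(4 + d\right)}{3}$ ($G{\left(d \right)} = \frac{2}{3} + \frac{\left(d + 4\right) d}{3} = \frac{2}{3} + \frac{\left(4 + d\right) d}{3} = \frac{2}{3} + \frac{d \left(4 + d\right)}{3}$)
$G{\left(4 \right)} \left(-165 - 22\right) = \left(\frac{2}{3} + \frac{4^{2}}{3} + \frac{4}{3} \cdot 4\right) \left(-165 - 22\right) = \left(\frac{2}{3} + \frac{1}{3} \cdot 16 + \frac{16}{3}\right) \left(-165 + \left(-119 + 97\right)\right) = \left(\frac{2}{3} + \frac{16}{3} + \frac{16}{3}\right) \left(-165 - 22\right) = \frac{34}{3} \left(-187\right) = - \frac{6358}{3}$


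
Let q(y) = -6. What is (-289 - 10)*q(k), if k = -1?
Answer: 1794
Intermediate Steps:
(-289 - 10)*q(k) = (-289 - 10)*(-6) = -299*(-6) = 1794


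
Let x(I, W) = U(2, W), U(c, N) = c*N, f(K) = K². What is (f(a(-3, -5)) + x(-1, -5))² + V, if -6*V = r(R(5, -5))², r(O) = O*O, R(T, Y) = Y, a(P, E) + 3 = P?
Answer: 3431/6 ≈ 571.83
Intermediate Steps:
a(P, E) = -3 + P
r(O) = O²
U(c, N) = N*c
x(I, W) = 2*W (x(I, W) = W*2 = 2*W)
V = -625/6 (V = -((-5)²)²/6 = -⅙*25² = -⅙*625 = -625/6 ≈ -104.17)
(f(a(-3, -5)) + x(-1, -5))² + V = ((-3 - 3)² + 2*(-5))² - 625/6 = ((-6)² - 10)² - 625/6 = (36 - 10)² - 625/6 = 26² - 625/6 = 676 - 625/6 = 3431/6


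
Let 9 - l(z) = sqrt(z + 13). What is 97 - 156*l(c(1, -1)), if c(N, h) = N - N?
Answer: -1307 + 156*sqrt(13) ≈ -744.53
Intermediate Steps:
c(N, h) = 0
l(z) = 9 - sqrt(13 + z) (l(z) = 9 - sqrt(z + 13) = 9 - sqrt(13 + z))
97 - 156*l(c(1, -1)) = 97 - 156*(9 - sqrt(13 + 0)) = 97 - 156*(9 - sqrt(13)) = 97 + (-1404 + 156*sqrt(13)) = -1307 + 156*sqrt(13)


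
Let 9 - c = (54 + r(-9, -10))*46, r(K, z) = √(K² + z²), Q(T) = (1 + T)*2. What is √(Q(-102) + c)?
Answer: √(-2677 - 46*√181) ≈ 57.41*I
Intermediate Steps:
Q(T) = 2 + 2*T
c = -2475 - 46*√181 (c = 9 - (54 + √((-9)² + (-10)²))*46 = 9 - (54 + √(81 + 100))*46 = 9 - (54 + √181)*46 = 9 - (2484 + 46*√181) = 9 + (-2484 - 46*√181) = -2475 - 46*√181 ≈ -3093.9)
√(Q(-102) + c) = √((2 + 2*(-102)) + (-2475 - 46*√181)) = √((2 - 204) + (-2475 - 46*√181)) = √(-202 + (-2475 - 46*√181)) = √(-2677 - 46*√181)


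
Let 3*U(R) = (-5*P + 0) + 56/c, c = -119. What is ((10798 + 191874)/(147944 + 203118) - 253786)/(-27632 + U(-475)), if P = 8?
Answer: 227190766053/24748466752 ≈ 9.1800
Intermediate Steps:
U(R) = -688/51 (U(R) = ((-5*8 + 0) + 56/(-119))/3 = ((-40 + 0) + 56*(-1/119))/3 = (-40 - 8/17)/3 = (⅓)*(-688/17) = -688/51)
((10798 + 191874)/(147944 + 203118) - 253786)/(-27632 + U(-475)) = ((10798 + 191874)/(147944 + 203118) - 253786)/(-27632 - 688/51) = (202672/351062 - 253786)/(-1409920/51) = (202672*(1/351062) - 253786)*(-51/1409920) = (101336/175531 - 253786)*(-51/1409920) = -44547209030/175531*(-51/1409920) = 227190766053/24748466752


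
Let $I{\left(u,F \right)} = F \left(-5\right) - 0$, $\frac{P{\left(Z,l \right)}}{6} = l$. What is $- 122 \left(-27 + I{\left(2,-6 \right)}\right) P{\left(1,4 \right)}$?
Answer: $-8784$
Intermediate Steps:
$P{\left(Z,l \right)} = 6 l$
$I{\left(u,F \right)} = - 5 F$ ($I{\left(u,F \right)} = - 5 F + 0 = - 5 F$)
$- 122 \left(-27 + I{\left(2,-6 \right)}\right) P{\left(1,4 \right)} = - 122 \left(-27 - -30\right) 6 \cdot 4 = - 122 \left(-27 + 30\right) 24 = - 122 \cdot 3 \cdot 24 = \left(-122\right) 72 = -8784$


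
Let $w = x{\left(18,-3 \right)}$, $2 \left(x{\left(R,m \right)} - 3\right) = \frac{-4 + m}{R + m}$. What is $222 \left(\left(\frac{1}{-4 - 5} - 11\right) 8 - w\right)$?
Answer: $- \frac{305213}{15} \approx -20348.0$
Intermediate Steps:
$x{\left(R,m \right)} = 3 + \frac{-4 + m}{2 \left(R + m\right)}$ ($x{\left(R,m \right)} = 3 + \frac{\left(-4 + m\right) \frac{1}{R + m}}{2} = 3 + \frac{\frac{1}{R + m} \left(-4 + m\right)}{2} = 3 + \frac{-4 + m}{2 \left(R + m\right)}$)
$w = \frac{83}{30}$ ($w = \frac{-2 + 3 \cdot 18 + \frac{7}{2} \left(-3\right)}{18 - 3} = \frac{-2 + 54 - \frac{21}{2}}{15} = \frac{1}{15} \cdot \frac{83}{2} = \frac{83}{30} \approx 2.7667$)
$222 \left(\left(\frac{1}{-4 - 5} - 11\right) 8 - w\right) = 222 \left(\left(\frac{1}{-4 - 5} - 11\right) 8 - \frac{83}{30}\right) = 222 \left(\left(\frac{1}{-9} - 11\right) 8 - \frac{83}{30}\right) = 222 \left(\left(- \frac{1}{9} - 11\right) 8 - \frac{83}{30}\right) = 222 \left(\left(- \frac{100}{9}\right) 8 - \frac{83}{30}\right) = 222 \left(- \frac{800}{9} - \frac{83}{30}\right) = 222 \left(- \frac{8249}{90}\right) = - \frac{305213}{15}$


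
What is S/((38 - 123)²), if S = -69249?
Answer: -69249/7225 ≈ -9.5846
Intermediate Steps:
S/((38 - 123)²) = -69249/(38 - 123)² = -69249/((-85)²) = -69249/7225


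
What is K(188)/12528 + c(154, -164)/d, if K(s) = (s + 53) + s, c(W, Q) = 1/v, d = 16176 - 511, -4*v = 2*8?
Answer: 2239051/65417040 ≈ 0.034227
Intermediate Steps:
v = -4 (v = -8/2 = -¼*16 = -4)
d = 15665
c(W, Q) = -¼ (c(W, Q) = 1/(-4) = -¼)
K(s) = 53 + 2*s (K(s) = (53 + s) + s = 53 + 2*s)
K(188)/12528 + c(154, -164)/d = (53 + 2*188)/12528 - ¼/15665 = (53 + 376)*(1/12528) - ¼*1/15665 = 429*(1/12528) - 1/62660 = 143/4176 - 1/62660 = 2239051/65417040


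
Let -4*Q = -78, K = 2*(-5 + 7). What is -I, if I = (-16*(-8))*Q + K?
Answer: -2500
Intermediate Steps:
K = 4 (K = 2*2 = 4)
Q = 39/2 (Q = -1/4*(-78) = 39/2 ≈ 19.500)
I = 2500 (I = -16*(-8)*(39/2) + 4 = 128*(39/2) + 4 = 2496 + 4 = 2500)
-I = -1*2500 = -2500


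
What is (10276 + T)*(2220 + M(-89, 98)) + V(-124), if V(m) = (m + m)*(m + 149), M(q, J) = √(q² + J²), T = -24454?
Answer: -31481360 - 70890*√701 ≈ -3.3358e+7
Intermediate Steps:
M(q, J) = √(J² + q²)
V(m) = 2*m*(149 + m) (V(m) = (2*m)*(149 + m) = 2*m*(149 + m))
(10276 + T)*(2220 + M(-89, 98)) + V(-124) = (10276 - 24454)*(2220 + √(98² + (-89)²)) + 2*(-124)*(149 - 124) = -14178*(2220 + √(9604 + 7921)) + 2*(-124)*25 = -14178*(2220 + √17525) - 6200 = -14178*(2220 + 5*√701) - 6200 = (-31475160 - 70890*√701) - 6200 = -31481360 - 70890*√701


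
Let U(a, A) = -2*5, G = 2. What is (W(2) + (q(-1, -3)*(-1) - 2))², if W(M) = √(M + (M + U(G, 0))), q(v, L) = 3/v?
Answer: (1 + I*√6)² ≈ -5.0 + 4.899*I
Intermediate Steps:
U(a, A) = -10
W(M) = √(-10 + 2*M) (W(M) = √(M + (M - 10)) = √(M + (-10 + M)) = √(-10 + 2*M))
(W(2) + (q(-1, -3)*(-1) - 2))² = (√(-10 + 2*2) + ((3/(-1))*(-1) - 2))² = (√(-10 + 4) + ((3*(-1))*(-1) - 2))² = (√(-6) + (-3*(-1) - 2))² = (I*√6 + (3 - 2))² = (I*√6 + 1)² = (1 + I*√6)²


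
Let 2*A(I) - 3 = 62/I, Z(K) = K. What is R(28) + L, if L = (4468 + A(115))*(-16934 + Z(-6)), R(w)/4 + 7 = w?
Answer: -1741509686/23 ≈ -7.5718e+7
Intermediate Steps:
R(w) = -28 + 4*w
A(I) = 3/2 + 31/I (A(I) = 3/2 + (62/I)/2 = 3/2 + 31/I)
L = -1741511618/23 (L = (4468 + (3/2 + 31/115))*(-16934 - 6) = (4468 + (3/2 + 31*(1/115)))*(-16940) = (4468 + (3/2 + 31/115))*(-16940) = (4468 + 407/230)*(-16940) = (1028047/230)*(-16940) = -1741511618/23 ≈ -7.5718e+7)
R(28) + L = (-28 + 4*28) - 1741511618/23 = (-28 + 112) - 1741511618/23 = 84 - 1741511618/23 = -1741509686/23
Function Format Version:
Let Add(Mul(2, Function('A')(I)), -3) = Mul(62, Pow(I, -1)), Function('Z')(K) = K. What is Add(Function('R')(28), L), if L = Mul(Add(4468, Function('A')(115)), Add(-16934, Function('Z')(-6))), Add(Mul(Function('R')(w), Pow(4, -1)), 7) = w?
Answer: Rational(-1741509686, 23) ≈ -7.5718e+7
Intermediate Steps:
Function('R')(w) = Add(-28, Mul(4, w))
Function('A')(I) = Add(Rational(3, 2), Mul(31, Pow(I, -1))) (Function('A')(I) = Add(Rational(3, 2), Mul(Rational(1, 2), Mul(62, Pow(I, -1)))) = Add(Rational(3, 2), Mul(31, Pow(I, -1))))
L = Rational(-1741511618, 23) (L = Mul(Add(4468, Add(Rational(3, 2), Mul(31, Pow(115, -1)))), Add(-16934, -6)) = Mul(Add(4468, Add(Rational(3, 2), Mul(31, Rational(1, 115)))), -16940) = Mul(Add(4468, Add(Rational(3, 2), Rational(31, 115))), -16940) = Mul(Add(4468, Rational(407, 230)), -16940) = Mul(Rational(1028047, 230), -16940) = Rational(-1741511618, 23) ≈ -7.5718e+7)
Add(Function('R')(28), L) = Add(Add(-28, Mul(4, 28)), Rational(-1741511618, 23)) = Add(Add(-28, 112), Rational(-1741511618, 23)) = Add(84, Rational(-1741511618, 23)) = Rational(-1741509686, 23)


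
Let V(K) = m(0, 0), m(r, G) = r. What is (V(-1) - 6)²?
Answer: 36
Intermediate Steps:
V(K) = 0
(V(-1) - 6)² = (0 - 6)² = (-6)² = 36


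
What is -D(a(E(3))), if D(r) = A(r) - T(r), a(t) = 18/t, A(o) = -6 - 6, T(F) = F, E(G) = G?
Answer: 18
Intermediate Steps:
A(o) = -12
D(r) = -12 - r
-D(a(E(3))) = -(-12 - 18/3) = -(-12 - 1*6) = -(-12 - 6) = -1*(-18) = 18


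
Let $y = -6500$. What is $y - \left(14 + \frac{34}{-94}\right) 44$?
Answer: $- \frac{333704}{47} \approx -7100.1$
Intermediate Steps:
$y - \left(14 + \frac{34}{-94}\right) 44 = -6500 - \left(14 + \frac{34}{-94}\right) 44 = -6500 - \left(14 + 34 \left(- \frac{1}{94}\right)\right) 44 = -6500 - \left(14 - \frac{17}{47}\right) 44 = -6500 - \frac{641}{47} \cdot 44 = -6500 - \frac{28204}{47} = - \frac{333704}{47}$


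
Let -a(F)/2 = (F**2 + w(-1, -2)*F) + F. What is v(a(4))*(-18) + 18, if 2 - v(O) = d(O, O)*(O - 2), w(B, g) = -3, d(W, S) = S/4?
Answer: 1278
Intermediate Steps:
d(W, S) = S/4 (d(W, S) = S*(1/4) = S/4)
a(F) = -2*F**2 + 4*F (a(F) = -2*((F**2 - 3*F) + F) = -2*(F**2 - 2*F) = -2*F**2 + 4*F)
v(O) = 2 - O*(-2 + O)/4 (v(O) = 2 - O/4*(O - 2) = 2 - O/4*(-2 + O) = 2 - O*(-2 + O)/4)
v(a(4))*(-18) + 18 = (2 + (2*4*(2 - 1*4))/2 - 64*(2 - 1*4)**2/4)*(-18) + 18 = (2 + (2*4*(2 - 4))/2 - 64*(2 - 4)**2/4)*(-18) + 18 = (2 + (2*4*(-2))/2 - (2*4*(-2))**2/4)*(-18) + 18 = (2 + (1/2)*(-16) - 1/4*(-16)**2)*(-18) + 18 = (2 - 8 - 1/4*256)*(-18) + 18 = (2 - 8 - 64)*(-18) + 18 = -70*(-18) + 18 = 1260 + 18 = 1278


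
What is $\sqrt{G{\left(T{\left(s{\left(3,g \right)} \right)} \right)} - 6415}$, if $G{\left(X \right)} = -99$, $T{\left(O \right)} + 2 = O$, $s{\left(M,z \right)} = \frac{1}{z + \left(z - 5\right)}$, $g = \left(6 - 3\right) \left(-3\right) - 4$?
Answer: $i \sqrt{6514} \approx 80.709 i$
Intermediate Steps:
$g = -13$ ($g = 3 \left(-3\right) - 4 = -9 - 4 = -13$)
$s{\left(M,z \right)} = \frac{1}{-5 + 2 z}$ ($s{\left(M,z \right)} = \frac{1}{z + \left(-5 + z\right)} = \frac{1}{-5 + 2 z}$)
$T{\left(O \right)} = -2 + O$
$\sqrt{G{\left(T{\left(s{\left(3,g \right)} \right)} \right)} - 6415} = \sqrt{-99 - 6415} = \sqrt{-6514} = i \sqrt{6514}$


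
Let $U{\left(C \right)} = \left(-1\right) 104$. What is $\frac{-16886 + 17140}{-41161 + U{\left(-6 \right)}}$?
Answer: $- \frac{254}{41265} \approx -0.0061553$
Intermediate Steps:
$U{\left(C \right)} = -104$
$\frac{-16886 + 17140}{-41161 + U{\left(-6 \right)}} = \frac{-16886 + 17140}{-41161 - 104} = \frac{254}{-41265} = 254 \left(- \frac{1}{41265}\right) = - \frac{254}{41265}$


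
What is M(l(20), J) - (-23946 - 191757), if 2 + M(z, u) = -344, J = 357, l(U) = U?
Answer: 215357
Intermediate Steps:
M(z, u) = -346 (M(z, u) = -2 - 344 = -346)
M(l(20), J) - (-23946 - 191757) = -346 - (-23946 - 191757) = -346 - 1*(-215703) = -346 + 215703 = 215357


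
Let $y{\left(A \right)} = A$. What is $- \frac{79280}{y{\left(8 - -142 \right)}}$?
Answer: $- \frac{7928}{15} \approx -528.53$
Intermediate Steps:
$- \frac{79280}{y{\left(8 - -142 \right)}} = - \frac{79280}{8 - -142} = - \frac{79280}{8 + 142} = - \frac{79280}{150} = \left(-79280\right) \frac{1}{150} = - \frac{7928}{15}$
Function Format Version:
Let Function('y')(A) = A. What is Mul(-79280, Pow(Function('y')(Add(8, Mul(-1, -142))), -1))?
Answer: Rational(-7928, 15) ≈ -528.53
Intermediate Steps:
Mul(-79280, Pow(Function('y')(Add(8, Mul(-1, -142))), -1)) = Mul(-79280, Pow(Add(8, Mul(-1, -142)), -1)) = Mul(-79280, Pow(Add(8, 142), -1)) = Mul(-79280, Pow(150, -1)) = Mul(-79280, Rational(1, 150)) = Rational(-7928, 15)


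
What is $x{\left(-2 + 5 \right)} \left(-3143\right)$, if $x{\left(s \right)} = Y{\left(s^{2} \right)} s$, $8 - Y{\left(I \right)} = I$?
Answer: $9429$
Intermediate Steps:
$Y{\left(I \right)} = 8 - I$
$x{\left(s \right)} = s \left(8 - s^{2}\right)$ ($x{\left(s \right)} = \left(8 - s^{2}\right) s = s \left(8 - s^{2}\right)$)
$x{\left(-2 + 5 \right)} \left(-3143\right) = \left(-2 + 5\right) \left(8 - \left(-2 + 5\right)^{2}\right) \left(-3143\right) = 3 \left(8 - 3^{2}\right) \left(-3143\right) = 3 \left(8 - 9\right) \left(-3143\right) = 3 \left(-1\right) \left(-3143\right) = \left(-3\right) \left(-3143\right) = 9429$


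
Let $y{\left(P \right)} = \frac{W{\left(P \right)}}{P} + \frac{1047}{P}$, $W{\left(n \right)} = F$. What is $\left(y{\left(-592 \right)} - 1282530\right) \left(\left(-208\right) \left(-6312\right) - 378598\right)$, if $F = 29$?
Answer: $- \frac{88671751494641}{74} \approx -1.1983 \cdot 10^{12}$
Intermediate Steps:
$W{\left(n \right)} = 29$
$y{\left(P \right)} = \frac{1076}{P}$ ($y{\left(P \right)} = \frac{29}{P} + \frac{1047}{P} = \frac{1076}{P}$)
$\left(y{\left(-592 \right)} - 1282530\right) \left(\left(-208\right) \left(-6312\right) - 378598\right) = \left(\frac{1076}{-592} - 1282530\right) \left(\left(-208\right) \left(-6312\right) - 378598\right) = \left(1076 \left(- \frac{1}{592}\right) - 1282530\right) \left(1312896 - 378598\right) = \left(- \frac{269}{148} - 1282530\right) 934298 = \left(- \frac{189814709}{148}\right) 934298 = - \frac{88671751494641}{74}$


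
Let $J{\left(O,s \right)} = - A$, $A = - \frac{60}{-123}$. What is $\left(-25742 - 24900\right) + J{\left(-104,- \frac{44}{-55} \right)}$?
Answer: $- \frac{2076342}{41} \approx -50643.0$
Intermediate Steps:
$A = \frac{20}{41}$ ($A = \left(-60\right) \left(- \frac{1}{123}\right) = \frac{20}{41} \approx 0.4878$)
$J{\left(O,s \right)} = - \frac{20}{41}$ ($J{\left(O,s \right)} = \left(-1\right) \frac{20}{41} = - \frac{20}{41}$)
$\left(-25742 - 24900\right) + J{\left(-104,- \frac{44}{-55} \right)} = \left(-25742 - 24900\right) - \frac{20}{41} = -50642 - \frac{20}{41} = - \frac{2076342}{41}$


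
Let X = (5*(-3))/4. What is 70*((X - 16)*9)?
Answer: -24885/2 ≈ -12443.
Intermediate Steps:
X = -15/4 (X = -15*¼ = -15/4 ≈ -3.7500)
70*((X - 16)*9) = 70*((-15/4 - 16)*9) = 70*(-79/4*9) = 70*(-711/4) = -24885/2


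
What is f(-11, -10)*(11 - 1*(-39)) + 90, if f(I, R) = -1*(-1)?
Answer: 140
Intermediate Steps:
f(I, R) = 1
f(-11, -10)*(11 - 1*(-39)) + 90 = 1*(11 - 1*(-39)) + 90 = 1*(11 + 39) + 90 = 1*50 + 90 = 50 + 90 = 140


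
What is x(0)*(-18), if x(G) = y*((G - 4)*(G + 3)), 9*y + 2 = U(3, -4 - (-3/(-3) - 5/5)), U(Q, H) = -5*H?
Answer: 432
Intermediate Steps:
y = 2 (y = -2/9 + (-5*(-4 - (-3/(-3) - 5/5)))/9 = -2/9 + (-5*(-4 - (-3*(-⅓) - 5*⅕)))/9 = -2/9 + (-5*(-4 - (1 - 1)))/9 = -2/9 + (-5*(-4 - 1*0))/9 = -2/9 + (-5*(-4 + 0))/9 = -2/9 + (-5*(-4))/9 = -2/9 + (⅑)*20 = -2/9 + 20/9 = 2)
x(G) = 2*(-4 + G)*(3 + G) (x(G) = 2*((G - 4)*(G + 3)) = 2*((-4 + G)*(3 + G)) = 2*(-4 + G)*(3 + G))
x(0)*(-18) = (-24 - 2*0 + 2*0²)*(-18) = (-24 + 0 + 2*0)*(-18) = (-24 + 0 + 0)*(-18) = -24*(-18) = 432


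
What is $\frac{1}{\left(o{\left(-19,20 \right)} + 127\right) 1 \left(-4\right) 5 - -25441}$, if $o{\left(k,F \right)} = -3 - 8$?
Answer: $\frac{1}{23121} \approx 4.3251 \cdot 10^{-5}$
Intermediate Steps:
$o{\left(k,F \right)} = -11$ ($o{\left(k,F \right)} = -3 - 8 = -11$)
$\frac{1}{\left(o{\left(-19,20 \right)} + 127\right) 1 \left(-4\right) 5 - -25441} = \frac{1}{\left(-11 + 127\right) 1 \left(-4\right) 5 - -25441} = \frac{1}{116 \left(\left(-4\right) 5\right) + \left(-49748 + 75189\right)} = \frac{1}{116 \left(-20\right) + 25441} = \frac{1}{-2320 + 25441} = \frac{1}{23121}$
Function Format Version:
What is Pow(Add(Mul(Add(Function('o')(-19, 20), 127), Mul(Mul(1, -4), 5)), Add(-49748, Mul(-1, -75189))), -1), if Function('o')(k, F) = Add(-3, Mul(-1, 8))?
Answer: Rational(1, 23121) ≈ 4.3251e-5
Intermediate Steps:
Function('o')(k, F) = -11 (Function('o')(k, F) = Add(-3, -8) = -11)
Pow(Add(Mul(Add(Function('o')(-19, 20), 127), Mul(Mul(1, -4), 5)), Add(-49748, Mul(-1, -75189))), -1) = Pow(Add(Mul(Add(-11, 127), Mul(Mul(1, -4), 5)), Add(-49748, Mul(-1, -75189))), -1) = Pow(Add(Mul(116, Mul(-4, 5)), Add(-49748, 75189)), -1) = Pow(Add(Mul(116, -20), 25441), -1) = Pow(Add(-2320, 25441), -1) = Pow(23121, -1) = Rational(1, 23121)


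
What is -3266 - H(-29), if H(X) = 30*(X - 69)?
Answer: -326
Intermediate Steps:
H(X) = -2070 + 30*X (H(X) = 30*(-69 + X) = -2070 + 30*X)
-3266 - H(-29) = -3266 - (-2070 + 30*(-29)) = -3266 - (-2070 - 870) = -3266 - 1*(-2940) = -3266 + 2940 = -326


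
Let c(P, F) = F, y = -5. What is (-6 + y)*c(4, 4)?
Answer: -44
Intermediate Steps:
(-6 + y)*c(4, 4) = (-6 - 5)*4 = -11*4 = -44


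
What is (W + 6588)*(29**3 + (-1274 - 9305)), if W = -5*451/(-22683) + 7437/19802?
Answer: 20434223209871045/224584383 ≈ 9.0987e+7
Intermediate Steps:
W = 213346981/449168766 (W = -2255*(-1/22683) + 7437*(1/19802) = 2255/22683 + 7437/19802 = 213346981/449168766 ≈ 0.47498)
(W + 6588)*(29**3 + (-1274 - 9305)) = (213346981/449168766 + 6588)*(29**3 + (-1274 - 9305)) = 2959337177389*(24389 - 10579)/449168766 = (2959337177389/449168766)*13810 = 20434223209871045/224584383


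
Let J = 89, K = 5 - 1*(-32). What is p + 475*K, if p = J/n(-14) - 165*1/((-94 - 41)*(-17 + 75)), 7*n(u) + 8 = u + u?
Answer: 2036695/116 ≈ 17558.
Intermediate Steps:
n(u) = -8/7 + 2*u/7 (n(u) = -8/7 + (u + u)/7 = -8/7 + (2*u)/7 = -8/7 + 2*u/7)
K = 37 (K = 5 + 32 = 37)
p = -2005/116 (p = 89/(-8/7 + (2/7)*(-14)) - 165*1/((-94 - 41)*(-17 + 75)) = 89/(-8/7 - 4) - 165/(58*(-135)) = 89/(-36/7) - 165/(-7830) = 89*(-7/36) - 165*(-1/7830) = -623/36 + 11/522 = -2005/116 ≈ -17.284)
p + 475*K = -2005/116 + 475*37 = -2005/116 + 17575 = 2036695/116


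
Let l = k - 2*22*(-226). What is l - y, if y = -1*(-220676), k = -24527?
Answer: -235259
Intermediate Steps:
y = 220676
l = -14583 (l = -24527 - 2*22*(-226) = -24527 - 44*(-226) = -24527 + 9944 = -14583)
l - y = -14583 - 1*220676 = -14583 - 220676 = -235259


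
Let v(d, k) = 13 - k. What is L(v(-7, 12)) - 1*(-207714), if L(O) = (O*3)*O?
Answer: 207717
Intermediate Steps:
L(O) = 3*O**2 (L(O) = (3*O)*O = 3*O**2)
L(v(-7, 12)) - 1*(-207714) = 3*(13 - 1*12)**2 - 1*(-207714) = 3*(13 - 12)**2 + 207714 = 3*1**2 + 207714 = 3*1 + 207714 = 3 + 207714 = 207717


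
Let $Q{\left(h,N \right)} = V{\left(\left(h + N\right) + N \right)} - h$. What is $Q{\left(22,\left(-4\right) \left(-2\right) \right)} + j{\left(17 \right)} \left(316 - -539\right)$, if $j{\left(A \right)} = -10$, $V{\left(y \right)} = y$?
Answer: $-8534$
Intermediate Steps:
$Q{\left(h,N \right)} = 2 N$ ($Q{\left(h,N \right)} = \left(\left(h + N\right) + N\right) - h = \left(\left(N + h\right) + N\right) - h = \left(h + 2 N\right) - h = 2 N$)
$Q{\left(22,\left(-4\right) \left(-2\right) \right)} + j{\left(17 \right)} \left(316 - -539\right) = 2 \left(\left(-4\right) \left(-2\right)\right) - 10 \left(316 - -539\right) = 2 \cdot 8 - 10 \left(316 + 539\right) = 16 - 8550 = -8534$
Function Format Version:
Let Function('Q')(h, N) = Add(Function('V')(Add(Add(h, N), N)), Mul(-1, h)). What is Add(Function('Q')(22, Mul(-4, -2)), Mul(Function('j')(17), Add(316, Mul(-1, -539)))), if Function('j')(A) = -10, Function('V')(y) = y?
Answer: -8534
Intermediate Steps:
Function('Q')(h, N) = Mul(2, N) (Function('Q')(h, N) = Add(Add(Add(h, N), N), Mul(-1, h)) = Add(Add(Add(N, h), N), Mul(-1, h)) = Add(Add(h, Mul(2, N)), Mul(-1, h)) = Mul(2, N))
Add(Function('Q')(22, Mul(-4, -2)), Mul(Function('j')(17), Add(316, Mul(-1, -539)))) = Add(Mul(2, Mul(-4, -2)), Mul(-10, Add(316, Mul(-1, -539)))) = Add(Mul(2, 8), Mul(-10, Add(316, 539))) = Add(16, Mul(-10, 855)) = Add(16, -8550) = -8534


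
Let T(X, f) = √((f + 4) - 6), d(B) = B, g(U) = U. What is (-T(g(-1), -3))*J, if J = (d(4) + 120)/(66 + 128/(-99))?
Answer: -6138*I*√5/3203 ≈ -4.285*I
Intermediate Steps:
J = 6138/3203 (J = (4 + 120)/(66 + 128/(-99)) = 124/(66 + 128*(-1/99)) = 124/(66 - 128/99) = 124/(6406/99) = 124*(99/6406) = 6138/3203 ≈ 1.9163)
T(X, f) = √(-2 + f) (T(X, f) = √((4 + f) - 6) = √(-2 + f))
(-T(g(-1), -3))*J = -√(-2 - 3)*(6138/3203) = -√(-5)*(6138/3203) = -I*√5*(6138/3203) = -6138*I*√5/3203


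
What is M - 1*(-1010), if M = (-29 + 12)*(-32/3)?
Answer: 3574/3 ≈ 1191.3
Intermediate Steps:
M = 544/3 (M = -(-544)/3 = -17*(-32/3) = 544/3 ≈ 181.33)
M - 1*(-1010) = 544/3 - 1*(-1010) = 544/3 + 1010 = 3574/3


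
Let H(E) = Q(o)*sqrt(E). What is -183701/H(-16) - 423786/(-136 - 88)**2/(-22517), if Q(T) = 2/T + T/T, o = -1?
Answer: 19263/51355136 - 183701*I/4 ≈ 0.00037509 - 45925.0*I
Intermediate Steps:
Q(T) = 1 + 2/T (Q(T) = 2/T + 1 = 1 + 2/T)
H(E) = -sqrt(E) (H(E) = ((2 - 1)/(-1))*sqrt(E) = (-1*1)*sqrt(E) = -sqrt(E))
-183701/H(-16) - 423786/(-136 - 88)**2/(-22517) = -183701*I/4 - 423786/(-136 - 88)**2/(-22517) = -183701*I/4 - 423786/((-224)**2)*(-1/22517) = -183701*I/4 - 423786/50176*(-1/22517) = -183701*I/4 - 423786*1/50176*(-1/22517) = -183701*I/4 - 211893/25088*(-1/22517) = -183701*I/4 + 19263/51355136 = 19263/51355136 - 183701*I/4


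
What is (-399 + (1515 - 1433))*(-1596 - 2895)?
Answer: 1423647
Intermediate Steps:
(-399 + (1515 - 1433))*(-1596 - 2895) = (-399 + 82)*(-4491) = -317*(-4491) = 1423647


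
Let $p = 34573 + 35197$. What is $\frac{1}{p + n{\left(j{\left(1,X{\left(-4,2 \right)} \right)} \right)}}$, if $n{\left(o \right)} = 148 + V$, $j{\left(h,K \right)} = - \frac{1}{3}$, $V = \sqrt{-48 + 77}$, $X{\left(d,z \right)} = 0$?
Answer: $\frac{69918}{4888526695} - \frac{\sqrt{29}}{4888526695} \approx 1.4301 \cdot 10^{-5}$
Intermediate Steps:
$V = \sqrt{29} \approx 5.3852$
$j{\left(h,K \right)} = - \frac{1}{3}$ ($j{\left(h,K \right)} = \left(-1\right) \frac{1}{3} = - \frac{1}{3}$)
$p = 69770$
$n{\left(o \right)} = 148 + \sqrt{29}$
$\frac{1}{p + n{\left(j{\left(1,X{\left(-4,2 \right)} \right)} \right)}} = \frac{1}{69770 + \left(148 + \sqrt{29}\right)} = \frac{1}{69918 + \sqrt{29}}$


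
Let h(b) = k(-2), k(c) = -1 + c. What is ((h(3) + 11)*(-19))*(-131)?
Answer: 19912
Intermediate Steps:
h(b) = -3 (h(b) = -1 - 2 = -3)
((h(3) + 11)*(-19))*(-131) = ((-3 + 11)*(-19))*(-131) = (8*(-19))*(-131) = -152*(-131) = 19912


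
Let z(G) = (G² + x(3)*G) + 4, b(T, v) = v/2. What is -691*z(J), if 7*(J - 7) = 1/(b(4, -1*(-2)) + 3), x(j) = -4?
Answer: -13737771/784 ≈ -17523.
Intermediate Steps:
b(T, v) = v/2 (b(T, v) = v*(½) = v/2)
J = 197/28 (J = 7 + 1/(7*((-1*(-2))/2 + 3)) = 7 + 1/(7*((½)*2 + 3)) = 7 + 1/(7*(1 + 3)) = 7 + (⅐)/4 = 7 + (⅐)*(¼) = 7 + 1/28 = 197/28 ≈ 7.0357)
z(G) = 4 + G² - 4*G (z(G) = (G² - 4*G) + 4 = 4 + G² - 4*G)
-691*z(J) = -691*(4 + (197/28)² - 4*197/28) = -691*(4 + 38809/784 - 197/7) = -691*19881/784 = -13737771/784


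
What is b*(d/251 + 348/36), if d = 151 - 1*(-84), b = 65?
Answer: 518960/753 ≈ 689.19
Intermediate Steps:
d = 235 (d = 151 + 84 = 235)
b*(d/251 + 348/36) = 65*(235/251 + 348/36) = 65*(235*(1/251) + 348*(1/36)) = 65*(235/251 + 29/3) = 65*(7984/753) = 518960/753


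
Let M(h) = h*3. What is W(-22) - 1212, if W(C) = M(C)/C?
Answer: -1209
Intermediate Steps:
M(h) = 3*h
W(C) = 3 (W(C) = (3*C)/C = 3)
W(-22) - 1212 = 3 - 1212 = -1209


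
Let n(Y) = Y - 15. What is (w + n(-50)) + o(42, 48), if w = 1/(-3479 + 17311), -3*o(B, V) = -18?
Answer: -816087/13832 ≈ -59.000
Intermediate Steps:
o(B, V) = 6 (o(B, V) = -⅓*(-18) = 6)
w = 1/13832 ≈ 7.2296e-5
n(Y) = -15 + Y
(w + n(-50)) + o(42, 48) = (1/13832 + (-15 - 50)) + 6 = (1/13832 - 65) + 6 = -899079/13832 + 6 = -816087/13832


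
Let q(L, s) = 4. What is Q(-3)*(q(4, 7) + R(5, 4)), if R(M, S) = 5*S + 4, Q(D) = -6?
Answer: -168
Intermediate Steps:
R(M, S) = 4 + 5*S
Q(-3)*(q(4, 7) + R(5, 4)) = -6*(4 + (4 + 5*4)) = -6*(4 + (4 + 20)) = -6*(4 + 24) = -6*28 = -168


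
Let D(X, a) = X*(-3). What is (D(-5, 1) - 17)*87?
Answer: -174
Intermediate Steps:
D(X, a) = -3*X
(D(-5, 1) - 17)*87 = (-3*(-5) - 17)*87 = (15 - 17)*87 = -2*87 = -174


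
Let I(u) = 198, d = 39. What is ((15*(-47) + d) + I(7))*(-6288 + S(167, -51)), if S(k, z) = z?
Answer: 2966652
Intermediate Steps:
((15*(-47) + d) + I(7))*(-6288 + S(167, -51)) = ((15*(-47) + 39) + 198)*(-6288 - 51) = ((-705 + 39) + 198)*(-6339) = (-666 + 198)*(-6339) = -468*(-6339) = 2966652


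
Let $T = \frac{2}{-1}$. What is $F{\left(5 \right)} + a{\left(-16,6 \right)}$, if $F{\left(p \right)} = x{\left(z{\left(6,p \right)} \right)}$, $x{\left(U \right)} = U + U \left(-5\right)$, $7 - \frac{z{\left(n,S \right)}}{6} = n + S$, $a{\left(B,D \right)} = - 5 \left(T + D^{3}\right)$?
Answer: $-974$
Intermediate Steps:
$T = -2$ ($T = 2 \left(-1\right) = -2$)
$a{\left(B,D \right)} = 10 - 5 D^{3}$ ($a{\left(B,D \right)} = - 5 \left(-2 + D^{3}\right) = 10 - 5 D^{3}$)
$z{\left(n,S \right)} = 42 - 6 S - 6 n$ ($z{\left(n,S \right)} = 42 - 6 \left(n + S\right) = 42 - 6 \left(S + n\right) = 42 - \left(6 S + 6 n\right) = 42 - 6 S - 6 n$)
$x{\left(U \right)} = - 4 U$ ($x{\left(U \right)} = U - 5 U = - 4 U$)
$F{\left(p \right)} = -24 + 24 p$ ($F{\left(p \right)} = - 4 \left(42 - 6 p - 36\right) = - 4 \left(6 - 6 p\right) = -24 + 24 p$)
$F{\left(5 \right)} + a{\left(-16,6 \right)} = \left(-24 + 24 \cdot 5\right) + \left(10 - 5 \cdot 6^{3}\right) = \left(-24 + 120\right) + \left(10 - 1080\right) = 96 + \left(10 - 1080\right) = 96 - 1070 = -974$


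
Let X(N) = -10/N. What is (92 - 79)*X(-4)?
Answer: 65/2 ≈ 32.500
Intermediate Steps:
(92 - 79)*X(-4) = (92 - 79)*(-10/(-4)) = 13*(-10*(-¼)) = 13*(5/2) = 65/2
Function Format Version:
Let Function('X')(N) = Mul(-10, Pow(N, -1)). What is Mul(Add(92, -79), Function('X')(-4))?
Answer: Rational(65, 2) ≈ 32.500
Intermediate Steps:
Mul(Add(92, -79), Function('X')(-4)) = Mul(Add(92, -79), Mul(-10, Pow(-4, -1))) = Mul(13, Mul(-10, Rational(-1, 4))) = Mul(13, Rational(5, 2)) = Rational(65, 2)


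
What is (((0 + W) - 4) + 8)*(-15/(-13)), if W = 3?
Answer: 105/13 ≈ 8.0769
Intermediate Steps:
(((0 + W) - 4) + 8)*(-15/(-13)) = (((0 + 3) - 4) + 8)*(-15/(-13)) = ((3 - 4) + 8)*(-15*(-1/13)) = (-1 + 8)*(15/13) = 7*(15/13) = 105/13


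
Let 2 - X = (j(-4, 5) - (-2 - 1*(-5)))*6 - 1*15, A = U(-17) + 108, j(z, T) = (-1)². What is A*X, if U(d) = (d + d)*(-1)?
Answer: 4118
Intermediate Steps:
U(d) = -2*d (U(d) = (2*d)*(-1) = -2*d)
j(z, T) = 1
A = 142 (A = -2*(-17) + 108 = 34 + 108 = 142)
X = 29 (X = 2 - ((1 - (-2 - 1*(-5)))*6 - 1*15) = 2 - ((1 - (-2 + 5))*6 - 15) = 2 - ((1 - 1*3)*6 - 15) = 2 - ((1 - 3)*6 - 15) = 2 - (-2*6 - 15) = 2 - (-12 - 15) = 2 - 1*(-27) = 2 + 27 = 29)
A*X = 142*29 = 4118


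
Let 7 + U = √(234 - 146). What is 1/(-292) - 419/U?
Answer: -856475/11388 - 838*√22/39 ≈ -175.99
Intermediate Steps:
U = -7 + 2*√22 (U = -7 + √(234 - 146) = -7 + √88 = -7 + 2*√22 ≈ 2.3808)
1/(-292) - 419/U = 1/(-292) - 419/(-7 + 2*√22) = 1*(-1/292) - 419/(-7 + 2*√22) = -1/292 - 419/(-7 + 2*√22)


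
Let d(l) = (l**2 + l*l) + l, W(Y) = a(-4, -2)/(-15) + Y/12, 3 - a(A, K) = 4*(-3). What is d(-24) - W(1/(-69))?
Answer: 934813/828 ≈ 1129.0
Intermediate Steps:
a(A, K) = 15 (a(A, K) = 3 - 4*(-3) = 3 - 1*(-12) = 3 + 12 = 15)
W(Y) = -1 + Y/12 (W(Y) = 15/(-15) + Y/12 = 15*(-1/15) + Y*(1/12) = -1 + Y/12)
d(l) = l + 2*l**2 (d(l) = (l**2 + l**2) + l = 2*l**2 + l = l + 2*l**2)
d(-24) - W(1/(-69)) = -24*(1 + 2*(-24)) - (-1 + (1/12)/(-69)) = -24*(1 - 48) - (-1 + (1/12)*(-1/69)) = -24*(-47) - (-1 - 1/828) = 1128 - 1*(-829/828) = 1128 + 829/828 = 934813/828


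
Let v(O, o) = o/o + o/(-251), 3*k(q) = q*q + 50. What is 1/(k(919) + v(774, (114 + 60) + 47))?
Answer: 251/70665817 ≈ 3.5519e-6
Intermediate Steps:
k(q) = 50/3 + q**2/3 (k(q) = (q*q + 50)/3 = (q**2 + 50)/3 = (50 + q**2)/3 = 50/3 + q**2/3)
v(O, o) = 1 - o/251 (v(O, o) = 1 + o*(-1/251) = 1 - o/251)
1/(k(919) + v(774, (114 + 60) + 47)) = 1/((50/3 + (1/3)*919**2) + (1 - ((114 + 60) + 47)/251)) = 1/((50/3 + (1/3)*844561) + (1 - (174 + 47)/251)) = 1/((50/3 + 844561/3) + (1 - 1/251*221)) = 1/(281537 + (1 - 221/251)) = 1/(281537 + 30/251) = 1/(70665817/251) = 251/70665817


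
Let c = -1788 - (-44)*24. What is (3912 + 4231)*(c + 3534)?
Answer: 22816686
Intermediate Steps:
c = -732 (c = -1788 - 1*(-1056) = -1788 + 1056 = -732)
(3912 + 4231)*(c + 3534) = (3912 + 4231)*(-732 + 3534) = 8143*2802 = 22816686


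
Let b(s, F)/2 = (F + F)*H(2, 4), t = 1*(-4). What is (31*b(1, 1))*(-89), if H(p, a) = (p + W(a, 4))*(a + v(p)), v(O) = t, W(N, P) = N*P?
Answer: 0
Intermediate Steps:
t = -4
v(O) = -4
H(p, a) = (-4 + a)*(p + 4*a) (H(p, a) = (p + a*4)*(a - 4) = (p + 4*a)*(-4 + a) = (-4 + a)*(p + 4*a))
b(s, F) = 0 (b(s, F) = 2*((F + F)*(-16*4 - 4*2 + 4*4² + 4*2)) = 2*((2*F)*(-64 - 8 + 4*16 + 8)) = 2*((2*F)*(-64 - 8 + 64 + 8)) = 2*((2*F)*0) = 2*0 = 0)
(31*b(1, 1))*(-89) = (31*0)*(-89) = 0*(-89) = 0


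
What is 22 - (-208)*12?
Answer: 2518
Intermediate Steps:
22 - (-208)*12 = 22 - 26*(-96) = 22 + 2496 = 2518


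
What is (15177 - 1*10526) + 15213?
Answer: 19864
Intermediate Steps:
(15177 - 1*10526) + 15213 = (15177 - 10526) + 15213 = 4651 + 15213 = 19864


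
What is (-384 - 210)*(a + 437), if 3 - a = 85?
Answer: -210870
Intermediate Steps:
a = -82 (a = 3 - 1*85 = 3 - 85 = -82)
(-384 - 210)*(a + 437) = (-384 - 210)*(-82 + 437) = -594*355 = -210870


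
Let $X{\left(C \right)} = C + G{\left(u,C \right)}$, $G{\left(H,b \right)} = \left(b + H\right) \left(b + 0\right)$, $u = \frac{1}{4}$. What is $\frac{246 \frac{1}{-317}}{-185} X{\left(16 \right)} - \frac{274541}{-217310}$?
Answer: $\frac{6170987341}{2548828990} \approx 2.4211$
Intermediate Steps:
$u = \frac{1}{4} \approx 0.25$
$G{\left(H,b \right)} = b \left(H + b\right)$ ($G{\left(H,b \right)} = \left(H + b\right) b = b \left(H + b\right)$)
$X{\left(C \right)} = C + C \left(\frac{1}{4} + C\right)$
$\frac{246 \frac{1}{-317}}{-185} X{\left(16 \right)} - \frac{274541}{-217310} = \frac{246 \frac{1}{-317}}{-185} \cdot \frac{1}{4} \cdot 16 \left(5 + 4 \cdot 16\right) - \frac{274541}{-217310} = 246 \left(- \frac{1}{317}\right) \left(- \frac{1}{185}\right) \frac{1}{4} \cdot 16 \left(5 + 64\right) - - \frac{274541}{217310} = \left(- \frac{246}{317}\right) \left(- \frac{1}{185}\right) \frac{1}{4} \cdot 16 \cdot 69 + \frac{274541}{217310} = \frac{246}{58645} \cdot 276 + \frac{274541}{217310} = \frac{67896}{58645} + \frac{274541}{217310} = \frac{6170987341}{2548828990}$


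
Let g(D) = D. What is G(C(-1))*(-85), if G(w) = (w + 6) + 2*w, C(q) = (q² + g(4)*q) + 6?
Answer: -1275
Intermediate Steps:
C(q) = 6 + q² + 4*q (C(q) = (q² + 4*q) + 6 = 6 + q² + 4*q)
G(w) = 6 + 3*w (G(w) = (6 + w) + 2*w = 6 + 3*w)
G(C(-1))*(-85) = (6 + 3*(6 + (-1)² + 4*(-1)))*(-85) = (6 + 3*(6 + 1 - 4))*(-85) = (6 + 3*3)*(-85) = (6 + 9)*(-85) = 15*(-85) = -1275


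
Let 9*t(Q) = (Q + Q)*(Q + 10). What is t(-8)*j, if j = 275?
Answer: -8800/9 ≈ -977.78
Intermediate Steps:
t(Q) = 2*Q*(10 + Q)/9 (t(Q) = ((Q + Q)*(Q + 10))/9 = ((2*Q)*(10 + Q))/9 = (2*Q*(10 + Q))/9 = 2*Q*(10 + Q)/9)
t(-8)*j = ((2/9)*(-8)*(10 - 8))*275 = ((2/9)*(-8)*2)*275 = -32/9*275 = -8800/9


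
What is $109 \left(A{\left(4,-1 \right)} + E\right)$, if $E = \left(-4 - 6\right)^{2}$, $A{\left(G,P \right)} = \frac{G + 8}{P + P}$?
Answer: $10246$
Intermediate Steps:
$A{\left(G,P \right)} = \frac{8 + G}{2 P}$
$E = 100$ ($E = \left(-10\right)^{2} = 100$)
$109 \left(A{\left(4,-1 \right)} + E\right) = 109 \left(\frac{8 + 4}{2 \left(-1\right)} + 100\right) = 109 \left(\frac{1}{2} \left(-1\right) 12 + 100\right) = 109 \left(-6 + 100\right) = 109 \cdot 94 = 10246$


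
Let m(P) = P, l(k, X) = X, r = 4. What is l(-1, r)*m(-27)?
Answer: -108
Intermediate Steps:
l(-1, r)*m(-27) = 4*(-27) = -108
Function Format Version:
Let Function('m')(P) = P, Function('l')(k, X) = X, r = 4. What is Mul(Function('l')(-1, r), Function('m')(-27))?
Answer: -108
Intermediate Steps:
Mul(Function('l')(-1, r), Function('m')(-27)) = Mul(4, -27) = -108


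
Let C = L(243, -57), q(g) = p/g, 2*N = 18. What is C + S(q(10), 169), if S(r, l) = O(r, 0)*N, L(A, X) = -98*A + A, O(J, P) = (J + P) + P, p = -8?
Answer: -117891/5 ≈ -23578.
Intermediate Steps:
N = 9 (N = (1/2)*18 = 9)
O(J, P) = J + 2*P
L(A, X) = -97*A
q(g) = -8/g
S(r, l) = 9*r (S(r, l) = (r + 2*0)*9 = (r + 0)*9 = r*9 = 9*r)
C = -23571 (C = -97*243 = -23571)
C + S(q(10), 169) = -23571 + 9*(-8/10) = -23571 + 9*(-8*1/10) = -23571 + 9*(-4/5) = -23571 - 36/5 = -117891/5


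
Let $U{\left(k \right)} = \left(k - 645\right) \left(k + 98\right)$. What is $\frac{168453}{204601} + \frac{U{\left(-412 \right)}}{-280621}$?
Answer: $- \frac{20635213385}{57415337221} \approx -0.3594$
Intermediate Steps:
$U{\left(k \right)} = \left(-645 + k\right) \left(98 + k\right)$
$\frac{168453}{204601} + \frac{U{\left(-412 \right)}}{-280621} = \frac{168453}{204601} + \frac{-63210 + \left(-412\right)^{2} - -225364}{-280621} = 168453 \cdot \frac{1}{204601} + \left(-63210 + 169744 + 225364\right) \left(- \frac{1}{280621}\right) = \frac{168453}{204601} + 331898 \left(- \frac{1}{280621}\right) = \frac{168453}{204601} - \frac{331898}{280621} = - \frac{20635213385}{57415337221}$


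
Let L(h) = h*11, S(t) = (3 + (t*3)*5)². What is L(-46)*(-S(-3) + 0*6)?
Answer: 892584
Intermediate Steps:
S(t) = (3 + 15*t)² (S(t) = (3 + (3*t)*5)² = (3 + 15*t)²)
L(h) = 11*h
L(-46)*(-S(-3) + 0*6) = (11*(-46))*(-9*(1 + 5*(-3))² + 0*6) = -506*(-9*(1 - 15)² + 0) = -506*(-9*(-14)² + 0) = -506*(-9*196 + 0) = -506*(-1*1764 + 0) = -506*(-1764 + 0) = -506*(-1764) = 892584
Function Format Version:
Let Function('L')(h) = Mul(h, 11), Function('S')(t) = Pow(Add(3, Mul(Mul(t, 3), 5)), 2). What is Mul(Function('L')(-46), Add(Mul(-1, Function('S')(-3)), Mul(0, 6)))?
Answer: 892584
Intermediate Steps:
Function('S')(t) = Pow(Add(3, Mul(15, t)), 2) (Function('S')(t) = Pow(Add(3, Mul(Mul(3, t), 5)), 2) = Pow(Add(3, Mul(15, t)), 2))
Function('L')(h) = Mul(11, h)
Mul(Function('L')(-46), Add(Mul(-1, Function('S')(-3)), Mul(0, 6))) = Mul(Mul(11, -46), Add(Mul(-1, Mul(9, Pow(Add(1, Mul(5, -3)), 2))), Mul(0, 6))) = Mul(-506, Add(Mul(-1, Mul(9, Pow(Add(1, -15), 2))), 0)) = Mul(-506, Add(Mul(-1, Mul(9, Pow(-14, 2))), 0)) = Mul(-506, Add(Mul(-1, Mul(9, 196)), 0)) = Mul(-506, Add(Mul(-1, 1764), 0)) = Mul(-506, Add(-1764, 0)) = Mul(-506, -1764) = 892584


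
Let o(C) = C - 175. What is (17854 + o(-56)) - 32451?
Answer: -14828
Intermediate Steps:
o(C) = -175 + C
(17854 + o(-56)) - 32451 = (17854 + (-175 - 56)) - 32451 = (17854 - 231) - 32451 = 17623 - 32451 = -14828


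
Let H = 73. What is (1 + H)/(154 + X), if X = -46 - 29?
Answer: 74/79 ≈ 0.93671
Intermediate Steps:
X = -75
(1 + H)/(154 + X) = (1 + 73)/(154 - 75) = 74/79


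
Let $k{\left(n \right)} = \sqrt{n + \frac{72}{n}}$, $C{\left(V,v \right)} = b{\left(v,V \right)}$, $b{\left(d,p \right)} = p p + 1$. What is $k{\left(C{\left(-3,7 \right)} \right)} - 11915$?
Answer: $-11915 + \frac{\sqrt{430}}{5} \approx -11911.0$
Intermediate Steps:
$b{\left(d,p \right)} = 1 + p^{2}$ ($b{\left(d,p \right)} = p^{2} + 1 = 1 + p^{2}$)
$C{\left(V,v \right)} = 1 + V^{2}$
$k{\left(C{\left(-3,7 \right)} \right)} - 11915 = \sqrt{\left(1 + \left(-3\right)^{2}\right) + \frac{72}{1 + \left(-3\right)^{2}}} - 11915 = \sqrt{\left(1 + 9\right) + \frac{72}{1 + 9}} - 11915 = \sqrt{10 + \frac{72}{10}} - 11915 = \sqrt{10 + 72 \cdot \frac{1}{10}} - 11915 = \sqrt{10 + \frac{36}{5}} - 11915 = \sqrt{\frac{86}{5}} - 11915 = \frac{\sqrt{430}}{5} - 11915 = -11915 + \frac{\sqrt{430}}{5}$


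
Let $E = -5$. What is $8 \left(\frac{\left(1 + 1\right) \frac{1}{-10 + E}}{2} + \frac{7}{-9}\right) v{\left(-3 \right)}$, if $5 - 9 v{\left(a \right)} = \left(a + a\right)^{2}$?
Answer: $\frac{9424}{405} \approx 23.269$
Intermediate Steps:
$v{\left(a \right)} = \frac{5}{9} - \frac{4 a^{2}}{9}$ ($v{\left(a \right)} = \frac{5}{9} - \frac{\left(a + a\right)^{2}}{9} = \frac{5}{9} - \frac{\left(2 a\right)^{2}}{9} = \frac{5}{9} - \frac{4 a^{2}}{9}$)
$8 \left(\frac{\left(1 + 1\right) \frac{1}{-10 + E}}{2} + \frac{7}{-9}\right) v{\left(-3 \right)} = 8 \left(\frac{\left(1 + 1\right) \frac{1}{-10 - 5}}{2} + \frac{7}{-9}\right) \left(\frac{5}{9} - \frac{4 \left(-3\right)^{2}}{9}\right) = 8 \left(\frac{2}{-15} \cdot \frac{1}{2} + 7 \left(- \frac{1}{9}\right)\right) \left(\frac{5}{9} - 4\right) = 8 \left(2 \left(- \frac{1}{15}\right) \frac{1}{2} - \frac{7}{9}\right) \left(\frac{5}{9} - 4\right) = 8 \left(\left(- \frac{2}{15}\right) \frac{1}{2} - \frac{7}{9}\right) \left(- \frac{31}{9}\right) = 8 \left(- \frac{1}{15} - \frac{7}{9}\right) \left(- \frac{31}{9}\right) = 8 \left(- \frac{38}{45}\right) \left(- \frac{31}{9}\right) = \left(- \frac{304}{45}\right) \left(- \frac{31}{9}\right) = \frac{9424}{405}$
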